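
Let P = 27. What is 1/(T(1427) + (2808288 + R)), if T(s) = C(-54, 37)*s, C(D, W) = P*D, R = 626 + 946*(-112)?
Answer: 1/622396 ≈ 1.6067e-6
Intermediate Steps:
R = -105326 (R = 626 - 105952 = -105326)
C(D, W) = 27*D
T(s) = -1458*s (T(s) = (27*(-54))*s = -1458*s)
1/(T(1427) + (2808288 + R)) = 1/(-1458*1427 + (2808288 - 105326)) = 1/(-2080566 + 2702962) = 1/622396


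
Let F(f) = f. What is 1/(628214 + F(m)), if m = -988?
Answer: 1/627226 ≈ 1.5943e-6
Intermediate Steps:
1/(628214 + F(m)) = 1/(628214 - 988) = 1/627226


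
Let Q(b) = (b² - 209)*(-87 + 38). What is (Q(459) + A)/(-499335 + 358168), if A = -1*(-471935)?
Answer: 9841193/141167 ≈ 69.713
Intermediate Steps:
Q(b) = 10241 - 49*b² (Q(b) = (-209 + b²)*(-49) = 10241 - 49*b²)
A = 471935
(Q(459) + A)/(-499335 + 358168) = ((10241 - 49*459²) + 471935)/(-499335 + 358168) = ((10241 - 49*210681) + 471935)/(-141167) = ((10241 - 10323369) + 471935)*(-1/141167) = (-10313128 + 471935)*(-1/141167) = -9841193*(-1/141167) = 9841193/141167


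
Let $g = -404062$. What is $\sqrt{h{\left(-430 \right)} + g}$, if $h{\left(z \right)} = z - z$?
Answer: $i \sqrt{404062} \approx 635.66 i$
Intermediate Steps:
$h{\left(z \right)} = 0$
$\sqrt{h{\left(-430 \right)} + g} = \sqrt{0 - 404062} = \sqrt{-404062} = i \sqrt{404062}$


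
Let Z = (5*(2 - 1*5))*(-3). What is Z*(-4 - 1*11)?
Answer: -675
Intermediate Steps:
Z = 45 (Z = (5*(2 - 5))*(-3) = (5*(-3))*(-3) = -15*(-3) = 45)
Z*(-4 - 1*11) = 45*(-4 - 1*11) = 45*(-4 - 11) = 45*(-15) = -675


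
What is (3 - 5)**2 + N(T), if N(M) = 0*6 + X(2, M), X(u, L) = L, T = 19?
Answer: 23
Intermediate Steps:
N(M) = M (N(M) = 0*6 + M = 0 + M = M)
(3 - 5)**2 + N(T) = (3 - 5)**2 + 19 = (-2)**2 + 19 = 4 + 19 = 23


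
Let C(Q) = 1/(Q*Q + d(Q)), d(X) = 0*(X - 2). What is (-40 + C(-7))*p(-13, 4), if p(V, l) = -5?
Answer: 9795/49 ≈ 199.90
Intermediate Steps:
d(X) = 0 (d(X) = 0*(-2 + X) = 0)
C(Q) = Q⁻² (C(Q) = 1/(Q*Q + 0) = 1/(Q² + 0) = 1/(Q²) = Q⁻²)
(-40 + C(-7))*p(-13, 4) = (-40 + (-7)⁻²)*(-5) = (-40 + 1/49)*(-5) = -1959/49*(-5) = 9795/49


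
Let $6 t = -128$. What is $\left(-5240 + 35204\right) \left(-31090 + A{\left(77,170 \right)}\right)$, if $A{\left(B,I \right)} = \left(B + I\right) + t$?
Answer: $-924818884$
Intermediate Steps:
$t = - \frac{64}{3}$ ($t = \frac{1}{6} \left(-128\right) = - \frac{64}{3} \approx -21.333$)
$A{\left(B,I \right)} = - \frac{64}{3} + B + I$ ($A{\left(B,I \right)} = \left(B + I\right) - \frac{64}{3} = - \frac{64}{3} + B + I$)
$\left(-5240 + 35204\right) \left(-31090 + A{\left(77,170 \right)}\right) = \left(-5240 + 35204\right) \left(-31090 + \left(- \frac{64}{3} + 77 + 170\right)\right) = 29964 \left(-31090 + \frac{677}{3}\right) = 29964 \left(- \frac{92593}{3}\right) = -924818884$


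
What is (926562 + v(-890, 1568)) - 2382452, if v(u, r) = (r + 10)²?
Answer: 1034194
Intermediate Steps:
v(u, r) = (10 + r)²
(926562 + v(-890, 1568)) - 2382452 = (926562 + (10 + 1568)²) - 2382452 = (926562 + 1578²) - 2382452 = (926562 + 2490084) - 2382452 = 3416646 - 2382452 = 1034194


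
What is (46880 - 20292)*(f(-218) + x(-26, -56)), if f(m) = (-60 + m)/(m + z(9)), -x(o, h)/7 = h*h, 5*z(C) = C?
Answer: -27430402632/47 ≈ -5.8363e+8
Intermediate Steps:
z(C) = C/5
x(o, h) = -7*h² (x(o, h) = -7*h*h = -7*h²)
f(m) = (-60 + m)/(9/5 + m) (f(m) = (-60 + m)/(m + (⅕)*9) = (-60 + m)/(m + 9/5) = (-60 + m)/(9/5 + m))
(46880 - 20292)*(f(-218) + x(-26, -56)) = (46880 - 20292)*(5*(-60 - 218)/(9 + 5*(-218)) - 7*(-56)²) = 26588*(5*(-278)/(9 - 1090) - 7*3136) = 26588*(5*(-278)/(-1081) - 21952) = 26588*(5*(-1/1081)*(-278) - 21952) = 26588*(1390/1081 - 21952) = 26588*(-23728722/1081) = -27430402632/47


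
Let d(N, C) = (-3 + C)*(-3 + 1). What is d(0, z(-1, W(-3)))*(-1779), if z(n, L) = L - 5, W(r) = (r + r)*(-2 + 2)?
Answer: -28464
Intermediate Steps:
W(r) = 0 (W(r) = (2*r)*0 = 0)
z(n, L) = -5 + L
d(N, C) = 6 - 2*C (d(N, C) = (-3 + C)*(-2) = 6 - 2*C)
d(0, z(-1, W(-3)))*(-1779) = (6 - 2*(-5 + 0))*(-1779) = (6 - 2*(-5))*(-1779) = (6 + 10)*(-1779) = 16*(-1779) = -28464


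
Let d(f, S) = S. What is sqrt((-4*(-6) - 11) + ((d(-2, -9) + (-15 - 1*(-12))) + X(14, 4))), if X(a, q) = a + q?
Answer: sqrt(19) ≈ 4.3589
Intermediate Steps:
sqrt((-4*(-6) - 11) + ((d(-2, -9) + (-15 - 1*(-12))) + X(14, 4))) = sqrt((-4*(-6) - 11) + ((-9 + (-15 - 1*(-12))) + (14 + 4))) = sqrt((24 - 11) + ((-9 + (-15 + 12)) + 18)) = sqrt(13 + ((-9 - 3) + 18)) = sqrt(13 + (-12 + 18)) = sqrt(13 + 6) = sqrt(19)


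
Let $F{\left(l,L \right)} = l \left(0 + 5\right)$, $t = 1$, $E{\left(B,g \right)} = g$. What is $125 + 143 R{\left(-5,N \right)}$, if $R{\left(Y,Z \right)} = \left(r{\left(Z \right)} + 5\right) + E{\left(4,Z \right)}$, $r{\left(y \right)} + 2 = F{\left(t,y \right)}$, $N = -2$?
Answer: $983$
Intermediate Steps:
$F{\left(l,L \right)} = 5 l$ ($F{\left(l,L \right)} = l 5 = 5 l$)
$r{\left(y \right)} = 3$ ($r{\left(y \right)} = -2 + 5 \cdot 1 = -2 + 5 = 3$)
$R{\left(Y,Z \right)} = 8 + Z$ ($R{\left(Y,Z \right)} = \left(3 + 5\right) + Z = 8 + Z$)
$125 + 143 R{\left(-5,N \right)} = 125 + 143 \left(8 - 2\right) = 125 + 143 \cdot 6 = 125 + 858 = 983$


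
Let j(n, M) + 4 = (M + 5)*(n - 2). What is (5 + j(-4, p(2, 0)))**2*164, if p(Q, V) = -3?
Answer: 19844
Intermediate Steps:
j(n, M) = -4 + (-2 + n)*(5 + M) (j(n, M) = -4 + (M + 5)*(n - 2) = -4 + (5 + M)*(-2 + n) = -4 + (-2 + n)*(5 + M))
(5 + j(-4, p(2, 0)))**2*164 = (5 + (-14 - 2*(-3) + 5*(-4) - 3*(-4)))**2*164 = (5 + (-14 + 6 - 20 + 12))**2*164 = (5 - 16)**2*164 = (-11)**2*164 = 121*164 = 19844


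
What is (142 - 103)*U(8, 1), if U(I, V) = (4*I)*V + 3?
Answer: 1365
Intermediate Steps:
U(I, V) = 3 + 4*I*V (U(I, V) = 4*I*V + 3 = 3 + 4*I*V)
(142 - 103)*U(8, 1) = (142 - 103)*(3 + 4*8*1) = 39*(3 + 32) = 39*35 = 1365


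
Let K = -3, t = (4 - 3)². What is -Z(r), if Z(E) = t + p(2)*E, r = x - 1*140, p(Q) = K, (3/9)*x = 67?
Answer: 182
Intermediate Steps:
x = 201 (x = 3*67 = 201)
t = 1 (t = 1² = 1)
p(Q) = -3
r = 61 (r = 201 - 1*140 = 201 - 140 = 61)
Z(E) = 1 - 3*E
-Z(r) = -(1 - 3*61) = -(1 - 183) = -1*(-182) = 182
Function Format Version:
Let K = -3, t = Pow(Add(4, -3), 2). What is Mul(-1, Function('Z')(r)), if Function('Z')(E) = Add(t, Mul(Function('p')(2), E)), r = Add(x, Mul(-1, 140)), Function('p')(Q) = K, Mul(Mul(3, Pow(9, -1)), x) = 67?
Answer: 182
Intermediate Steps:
x = 201 (x = Mul(3, 67) = 201)
t = 1 (t = Pow(1, 2) = 1)
Function('p')(Q) = -3
r = 61 (r = Add(201, Mul(-1, 140)) = Add(201, -140) = 61)
Function('Z')(E) = Add(1, Mul(-3, E))
Mul(-1, Function('Z')(r)) = Mul(-1, Add(1, Mul(-3, 61))) = Mul(-1, Add(1, -183)) = Mul(-1, -182) = 182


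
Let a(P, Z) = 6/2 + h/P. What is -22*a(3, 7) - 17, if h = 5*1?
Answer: -359/3 ≈ -119.67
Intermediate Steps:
h = 5
a(P, Z) = 3 + 5/P (a(P, Z) = 6/2 + 5/P = 6*(1/2) + 5/P = 3 + 5/P)
-22*a(3, 7) - 17 = -22*(3 + 5/3) - 17 = -22*14/3 - 17 = -308/3 - 17 = -359/3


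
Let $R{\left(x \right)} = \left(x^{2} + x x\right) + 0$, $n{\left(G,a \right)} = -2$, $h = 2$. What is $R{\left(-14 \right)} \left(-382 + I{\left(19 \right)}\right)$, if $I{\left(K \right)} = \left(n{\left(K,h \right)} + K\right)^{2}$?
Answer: $-36456$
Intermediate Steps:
$I{\left(K \right)} = \left(-2 + K\right)^{2}$
$R{\left(x \right)} = 2 x^{2}$ ($R{\left(x \right)} = \left(x^{2} + x^{2}\right) + 0 = 2 x^{2} + 0 = 2 x^{2}$)
$R{\left(-14 \right)} \left(-382 + I{\left(19 \right)}\right) = 2 \left(-14\right)^{2} \left(-382 + \left(-2 + 19\right)^{2}\right) = 2 \cdot 196 \left(-382 + 17^{2}\right) = 392 \left(-382 + 289\right) = 392 \left(-93\right) = -36456$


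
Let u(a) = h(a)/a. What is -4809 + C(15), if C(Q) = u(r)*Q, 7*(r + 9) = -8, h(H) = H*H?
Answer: -34728/7 ≈ -4961.1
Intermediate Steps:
h(H) = H²
r = -71/7 (r = -9 + (⅐)*(-8) = -9 - 8/7 = -71/7 ≈ -10.143)
u(a) = a (u(a) = a²/a = a)
C(Q) = -71*Q/7
-4809 + C(15) = -4809 - 71/7*15 = -4809 - 1065/7 = -34728/7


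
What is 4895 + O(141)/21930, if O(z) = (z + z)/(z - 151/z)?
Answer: 352993875877/72113150 ≈ 4895.0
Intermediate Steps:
O(z) = 2*z/(z - 151/z) (O(z) = (2*z)/(z - 151/z) = 2*z/(z - 151/z))
4895 + O(141)/21930 = 4895 + (2*141²/(-151 + 141²))/21930 = 4895 + (2*19881/(-151 + 19881))*(1/21930) = 4895 + (2*19881/19730)*(1/21930) = 4895 + (2*19881*(1/19730))*(1/21930) = 4895 + (19881/9865)*(1/21930) = 4895 + 6627/72113150 = 352993875877/72113150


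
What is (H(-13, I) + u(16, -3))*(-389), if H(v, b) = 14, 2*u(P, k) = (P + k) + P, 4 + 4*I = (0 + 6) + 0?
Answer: -22173/2 ≈ -11087.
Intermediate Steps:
I = ½ (I = -1 + ((0 + 6) + 0)/4 = -1 + (6 + 0)/4 = -1 + (¼)*6 = -1 + 3/2 = ½ ≈ 0.50000)
u(P, k) = P + k/2 (u(P, k) = ((P + k) + P)/2 = (k + 2*P)/2 = P + k/2)
(H(-13, I) + u(16, -3))*(-389) = (14 + (16 + (½)*(-3)))*(-389) = (14 + (16 - 3/2))*(-389) = (14 + 29/2)*(-389) = (57/2)*(-389) = -22173/2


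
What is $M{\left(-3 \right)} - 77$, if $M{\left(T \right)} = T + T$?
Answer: $-83$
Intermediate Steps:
$M{\left(T \right)} = 2 T$
$M{\left(-3 \right)} - 77 = 2 \left(-3\right) - 77 = -6 - 77 = -83$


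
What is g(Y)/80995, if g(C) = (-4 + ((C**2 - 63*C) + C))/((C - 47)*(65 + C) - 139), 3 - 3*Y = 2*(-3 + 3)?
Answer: 13/51431825 ≈ 2.5276e-7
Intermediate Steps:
Y = 1 (Y = 1 - 2*(-3 + 3)/3 = 1 - 2*0/3 = 1 - 1/3*0 = 1 + 0 = 1)
g(C) = (-4 + C**2 - 62*C)/(-139 + (-47 + C)*(65 + C)) (g(C) = (-4 + (C**2 - 62*C))/((-47 + C)*(65 + C) - 139) = (-4 + C**2 - 62*C)/(-139 + (-47 + C)*(65 + C)))
g(Y)/80995 = ((-4 + 1**2 - 62*1)/(-3194 + 1**2 + 18*1))/80995 = ((-4 + 1 - 62)/(-3194 + 1 + 18))*(1/80995) = (-65/(-3175))*(1/80995) = -1/3175*(-65)*(1/80995) = (13/635)*(1/80995) = 13/51431825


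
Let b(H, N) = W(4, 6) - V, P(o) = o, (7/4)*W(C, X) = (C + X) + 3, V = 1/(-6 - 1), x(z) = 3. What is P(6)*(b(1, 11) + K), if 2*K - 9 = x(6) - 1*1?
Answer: 549/7 ≈ 78.429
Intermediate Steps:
V = -⅐ (V = 1/(-7) = -⅐ ≈ -0.14286)
W(C, X) = 12/7 + 4*C/7 + 4*X/7 (W(C, X) = 4*((C + X) + 3)/7 = 4*(3 + C + X)/7 = 12/7 + 4*C/7 + 4*X/7)
K = 11/2 (K = 9/2 + (3 - 1*1)/2 = 9/2 + (3 - 1)/2 = 9/2 + (½)*2 = 9/2 + 1 = 11/2 ≈ 5.5000)
b(H, N) = 53/7 (b(H, N) = (12/7 + (4/7)*4 + (4/7)*6) - 1*(-⅐) = (12/7 + 16/7 + 24/7) + ⅐ = 52/7 + ⅐ = 53/7)
P(6)*(b(1, 11) + K) = 6*(53/7 + 11/2) = 6*(183/14) = 549/7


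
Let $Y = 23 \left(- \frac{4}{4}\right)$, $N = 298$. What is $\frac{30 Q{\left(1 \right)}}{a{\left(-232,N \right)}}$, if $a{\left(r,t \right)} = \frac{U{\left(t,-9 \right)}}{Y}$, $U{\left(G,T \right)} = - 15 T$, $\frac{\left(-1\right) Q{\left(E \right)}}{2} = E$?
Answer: $\frac{92}{9} \approx 10.222$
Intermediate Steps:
$Q{\left(E \right)} = - 2 E$
$Y = -23$ ($Y = 23 \left(\left(-4\right) \frac{1}{4}\right) = 23 \left(-1\right) = -23$)
$a{\left(r,t \right)} = - \frac{135}{23}$ ($a{\left(r,t \right)} = \frac{\left(-15\right) \left(-9\right)}{-23} = 135 \left(- \frac{1}{23}\right) = - \frac{135}{23}$)
$\frac{30 Q{\left(1 \right)}}{a{\left(-232,N \right)}} = \frac{30 \left(\left(-2\right) 1\right)}{- \frac{135}{23}} = 30 \left(-2\right) \left(- \frac{23}{135}\right) = \left(-60\right) \left(- \frac{23}{135}\right) = \frac{92}{9}$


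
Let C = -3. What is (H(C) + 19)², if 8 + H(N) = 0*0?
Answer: 121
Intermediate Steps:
H(N) = -8 (H(N) = -8 + 0*0 = -8 + 0 = -8)
(H(C) + 19)² = (-8 + 19)² = 11² = 121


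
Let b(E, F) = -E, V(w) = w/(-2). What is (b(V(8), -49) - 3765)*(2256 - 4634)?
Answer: 8943658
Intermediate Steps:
V(w) = -w/2 (V(w) = w*(-½) = -w/2)
(b(V(8), -49) - 3765)*(2256 - 4634) = (-(-1)*8/2 - 3765)*(2256 - 4634) = (-1*(-4) - 3765)*(-2378) = (4 - 3765)*(-2378) = -3761*(-2378) = 8943658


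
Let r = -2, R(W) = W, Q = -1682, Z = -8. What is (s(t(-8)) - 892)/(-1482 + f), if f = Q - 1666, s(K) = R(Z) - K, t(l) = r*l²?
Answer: 386/2415 ≈ 0.15983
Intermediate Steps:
t(l) = -2*l²
s(K) = -8 - K
f = -3348 (f = -1682 - 1666 = -3348)
(s(t(-8)) - 892)/(-1482 + f) = ((-8 - (-2)*(-8)²) - 892)/(-1482 - 3348) = ((-8 - (-2)*64) - 892)/(-4830) = ((-8 - 1*(-128)) - 892)*(-1/4830) = ((-8 + 128) - 892)*(-1/4830) = (120 - 892)*(-1/4830) = -772*(-1/4830) = 386/2415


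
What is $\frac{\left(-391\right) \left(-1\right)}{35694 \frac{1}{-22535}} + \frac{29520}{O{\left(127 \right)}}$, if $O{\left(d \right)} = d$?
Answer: $- \frac{65333615}{4533138} \approx -14.412$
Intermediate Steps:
$\frac{\left(-391\right) \left(-1\right)}{35694 \frac{1}{-22535}} + \frac{29520}{O{\left(127 \right)}} = \frac{\left(-391\right) \left(-1\right)}{35694 \frac{1}{-22535}} + \frac{29520}{127} = \frac{391}{35694 \left(- \frac{1}{22535}\right)} + 29520 \cdot \frac{1}{127} = \frac{391}{- \frac{35694}{22535}} + \frac{29520}{127} = 391 \left(- \frac{22535}{35694}\right) + \frac{29520}{127} = - \frac{8811185}{35694} + \frac{29520}{127} = - \frac{65333615}{4533138}$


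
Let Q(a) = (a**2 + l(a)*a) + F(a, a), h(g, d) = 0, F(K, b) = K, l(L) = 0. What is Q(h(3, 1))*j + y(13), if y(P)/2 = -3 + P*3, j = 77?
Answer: 72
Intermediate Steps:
y(P) = -6 + 6*P (y(P) = 2*(-3 + P*3) = 2*(-3 + 3*P) = -6 + 6*P)
Q(a) = a + a**2 (Q(a) = (a**2 + 0*a) + a = (a**2 + 0) + a = a**2 + a = a + a**2)
Q(h(3, 1))*j + y(13) = (0*(1 + 0))*77 + (-6 + 6*13) = (0*1)*77 + (-6 + 78) = 0*77 + 72 = 0 + 72 = 72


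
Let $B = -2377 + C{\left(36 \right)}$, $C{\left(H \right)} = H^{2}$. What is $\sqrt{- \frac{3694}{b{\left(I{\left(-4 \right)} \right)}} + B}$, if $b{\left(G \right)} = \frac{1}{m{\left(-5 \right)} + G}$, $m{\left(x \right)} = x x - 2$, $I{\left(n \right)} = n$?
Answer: $i \sqrt{71267} \approx 266.96 i$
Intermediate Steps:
$m{\left(x \right)} = -2 + x^{2}$ ($m{\left(x \right)} = x^{2} - 2 = -2 + x^{2}$)
$b{\left(G \right)} = \frac{1}{23 + G}$ ($b{\left(G \right)} = \frac{1}{\left(-2 + \left(-5\right)^{2}\right) + G} = \frac{1}{\left(-2 + 25\right) + G} = \frac{1}{23 + G}$)
$B = -1081$ ($B = -2377 + 36^{2} = -2377 + 1296 = -1081$)
$\sqrt{- \frac{3694}{b{\left(I{\left(-4 \right)} \right)}} + B} = \sqrt{- \frac{3694}{\frac{1}{23 - 4}} - 1081} = \sqrt{- \frac{3694}{\frac{1}{19}} - 1081} = \sqrt{- 3694 \frac{1}{\frac{1}{19}} - 1081} = \sqrt{\left(-3694\right) 19 - 1081} = \sqrt{-70186 - 1081} = \sqrt{-71267} = i \sqrt{71267}$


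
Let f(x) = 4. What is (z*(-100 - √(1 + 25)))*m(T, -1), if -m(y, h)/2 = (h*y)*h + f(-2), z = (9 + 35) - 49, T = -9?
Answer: 5000 + 50*√26 ≈ 5255.0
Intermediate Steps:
z = -5 (z = 44 - 49 = -5)
m(y, h) = -8 - 2*y*h² (m(y, h) = -2*((h*y)*h + 4) = -2*(y*h² + 4) = -2*(4 + y*h²) = -8 - 2*y*h²)
(z*(-100 - √(1 + 25)))*m(T, -1) = (-5*(-100 - √(1 + 25)))*(-8 - 2*(-9)*(-1)²) = (-5*(-100 - √26))*(-8 - 2*(-9)*1) = (500 + 5*√26)*(-8 + 18) = (500 + 5*√26)*10 = 5000 + 50*√26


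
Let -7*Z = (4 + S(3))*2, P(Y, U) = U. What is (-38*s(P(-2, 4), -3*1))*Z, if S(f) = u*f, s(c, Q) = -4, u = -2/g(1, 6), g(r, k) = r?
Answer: 608/7 ≈ 86.857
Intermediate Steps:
u = -2 (u = -2/1 = -2*1 = -2)
S(f) = -2*f
Z = 4/7 (Z = -(4 - 2*3)*2/7 = -(4 - 6)*2/7 = -(-2)*2/7 = -1/7*(-4) = 4/7 ≈ 0.57143)
(-38*s(P(-2, 4), -3*1))*Z = -38*(-4)*(4/7) = 152*(4/7) = 608/7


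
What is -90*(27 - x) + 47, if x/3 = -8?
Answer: -4543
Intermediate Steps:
x = -24 (x = 3*(-8) = -24)
-90*(27 - x) + 47 = -90*(27 - 1*(-24)) + 47 = -90*(27 + 24) + 47 = -90*51 + 47 = -4590 + 47 = -4543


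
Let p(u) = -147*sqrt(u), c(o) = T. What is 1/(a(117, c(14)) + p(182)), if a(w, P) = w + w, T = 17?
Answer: -1/16573 - 49*sqrt(182)/1292694 ≈ -0.00057171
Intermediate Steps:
c(o) = 17
a(w, P) = 2*w
1/(a(117, c(14)) + p(182)) = 1/(2*117 - 147*sqrt(182)) = 1/(234 - 147*sqrt(182))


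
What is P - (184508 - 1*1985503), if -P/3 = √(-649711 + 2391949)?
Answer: 1800995 - 9*√193582 ≈ 1.7970e+6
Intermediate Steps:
P = -9*√193582 (P = -3*√(-649711 + 2391949) = -9*√193582 ≈ -3959.8)
P - (184508 - 1*1985503) = -9*√193582 - (184508 - 1*1985503) = -9*√193582 - (184508 - 1985503) = -9*√193582 - 1*(-1800995) = -9*√193582 + 1800995 = 1800995 - 9*√193582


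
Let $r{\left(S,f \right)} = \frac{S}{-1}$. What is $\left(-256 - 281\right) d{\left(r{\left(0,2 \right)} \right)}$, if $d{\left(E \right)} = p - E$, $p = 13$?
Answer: $-6981$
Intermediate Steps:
$r{\left(S,f \right)} = - S$ ($r{\left(S,f \right)} = S \left(-1\right) = - S$)
$d{\left(E \right)} = 13 - E$
$\left(-256 - 281\right) d{\left(r{\left(0,2 \right)} \right)} = \left(-256 - 281\right) \left(13 - \left(-1\right) 0\right) = - 537 \left(13 - 0\right) = - 537 \left(13 + 0\right) = \left(-537\right) 13 = -6981$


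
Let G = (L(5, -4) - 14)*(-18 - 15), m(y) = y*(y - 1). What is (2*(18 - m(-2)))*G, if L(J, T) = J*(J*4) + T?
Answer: -64944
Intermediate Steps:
L(J, T) = T + 4*J**2 (L(J, T) = J*(4*J) + T = 4*J**2 + T = T + 4*J**2)
m(y) = y*(-1 + y)
G = -2706 (G = ((-4 + 4*5**2) - 14)*(-18 - 15) = ((-4 + 4*25) - 14)*(-33) = ((-4 + 100) - 14)*(-33) = (96 - 14)*(-33) = 82*(-33) = -2706)
(2*(18 - m(-2)))*G = (2*(18 - (-2)*(-1 - 2)))*(-2706) = (2*(18 - (-2)*(-3)))*(-2706) = (2*(18 - 1*6))*(-2706) = (2*(18 - 6))*(-2706) = (2*12)*(-2706) = 24*(-2706) = -64944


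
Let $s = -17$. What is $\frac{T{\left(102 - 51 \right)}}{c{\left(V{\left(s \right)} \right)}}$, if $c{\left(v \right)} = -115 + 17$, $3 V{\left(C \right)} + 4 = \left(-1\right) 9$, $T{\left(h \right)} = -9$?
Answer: $\frac{9}{98} \approx 0.091837$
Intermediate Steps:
$V{\left(C \right)} = - \frac{13}{3}$ ($V{\left(C \right)} = - \frac{4}{3} + \frac{\left(-1\right) 9}{3} = - \frac{4}{3} + \frac{1}{3} \left(-9\right) = - \frac{4}{3} - 3 = - \frac{13}{3}$)
$c{\left(v \right)} = -98$
$\frac{T{\left(102 - 51 \right)}}{c{\left(V{\left(s \right)} \right)}} = - \frac{9}{-98} = \left(-9\right) \left(- \frac{1}{98}\right) = \frac{9}{98}$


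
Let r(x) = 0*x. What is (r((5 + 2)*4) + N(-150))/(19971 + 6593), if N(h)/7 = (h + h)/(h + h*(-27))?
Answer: -7/345332 ≈ -2.0270e-5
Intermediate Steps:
r(x) = 0
N(h) = -7/13 (N(h) = 7*((h + h)/(h + h*(-27))) = 7*((2*h)/(h - 27*h)) = 7*((2*h)/((-26*h))) = 7*((2*h)*(-1/(26*h))) = 7*(-1/13) = -7/13)
(r((5 + 2)*4) + N(-150))/(19971 + 6593) = (0 - 7/13)/(19971 + 6593) = -7/13/26564 = -7/13*1/26564 = -7/345332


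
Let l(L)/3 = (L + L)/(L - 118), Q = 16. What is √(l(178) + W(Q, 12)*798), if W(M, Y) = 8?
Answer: √160045/5 ≈ 80.011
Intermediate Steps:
l(L) = 6*L/(-118 + L) (l(L) = 3*((L + L)/(L - 118)) = 3*((2*L)/(-118 + L)) = 3*(2*L/(-118 + L)) = 6*L/(-118 + L))
√(l(178) + W(Q, 12)*798) = √(6*178/(-118 + 178) + 8*798) = √(6*178/60 + 6384) = √(6*178*(1/60) + 6384) = √(89/5 + 6384) = √(32009/5) = √160045/5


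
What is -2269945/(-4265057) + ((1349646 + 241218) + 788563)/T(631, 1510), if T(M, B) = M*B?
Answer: 12311218077789/4063788960170 ≈ 3.0295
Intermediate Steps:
T(M, B) = B*M
-2269945/(-4265057) + ((1349646 + 241218) + 788563)/T(631, 1510) = -2269945/(-4265057) + ((1349646 + 241218) + 788563)/((1510*631)) = -2269945*(-1/4265057) + (1590864 + 788563)/952810 = 2269945/4265057 + 2379427*(1/952810) = 2269945/4265057 + 2379427/952810 = 12311218077789/4063788960170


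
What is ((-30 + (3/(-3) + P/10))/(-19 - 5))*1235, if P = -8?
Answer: 13091/8 ≈ 1636.4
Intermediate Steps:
((-30 + (3/(-3) + P/10))/(-19 - 5))*1235 = ((-30 + (3/(-3) - 8/10))/(-19 - 5))*1235 = ((-30 + (3*(-⅓) - 8*⅒))/(-24))*1235 = ((-30 + (-1 - ⅘))*(-1/24))*1235 = ((-30 - 9/5)*(-1/24))*1235 = -159/5*(-1/24)*1235 = (53/40)*1235 = 13091/8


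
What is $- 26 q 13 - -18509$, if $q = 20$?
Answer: $11749$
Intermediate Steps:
$- 26 q 13 - -18509 = \left(-26\right) 20 \cdot 13 - -18509 = \left(-520\right) 13 + 18509 = -6760 + 18509 = 11749$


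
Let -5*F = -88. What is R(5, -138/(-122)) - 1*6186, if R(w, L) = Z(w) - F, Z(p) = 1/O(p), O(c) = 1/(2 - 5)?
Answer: -31033/5 ≈ -6206.6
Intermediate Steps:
F = 88/5 (F = -1/5*(-88) = 88/5 ≈ 17.600)
O(c) = -1/3 (O(c) = 1/(-3) = -1/3)
Z(p) = -3 (Z(p) = 1/(-1/3) = -3)
R(w, L) = -103/5 (R(w, L) = -3 - 1*88/5 = -3 - 88/5 = -103/5)
R(5, -138/(-122)) - 1*6186 = -103/5 - 1*6186 = -103/5 - 6186 = -31033/5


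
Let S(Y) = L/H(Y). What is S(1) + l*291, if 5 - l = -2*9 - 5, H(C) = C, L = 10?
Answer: 8158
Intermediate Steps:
S(Y) = 10/Y
l = 28 (l = 5 - (-2*9 - 5) = 5 - (-18 - 5) = 5 - 1*(-23) = 5 + 23 = 28)
S(1) + l*291 = 10/1 + 28*291 = 10*1 + 8148 = 10 + 8148 = 8158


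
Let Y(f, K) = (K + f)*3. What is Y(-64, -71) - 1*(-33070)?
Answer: 32665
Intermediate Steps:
Y(f, K) = 3*K + 3*f
Y(-64, -71) - 1*(-33070) = (3*(-71) + 3*(-64)) - 1*(-33070) = (-213 - 192) + 33070 = -405 + 33070 = 32665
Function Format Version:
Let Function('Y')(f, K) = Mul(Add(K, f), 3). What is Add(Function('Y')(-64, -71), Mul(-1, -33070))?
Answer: 32665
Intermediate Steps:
Function('Y')(f, K) = Add(Mul(3, K), Mul(3, f))
Add(Function('Y')(-64, -71), Mul(-1, -33070)) = Add(Add(Mul(3, -71), Mul(3, -64)), Mul(-1, -33070)) = Add(Add(-213, -192), 33070) = Add(-405, 33070) = 32665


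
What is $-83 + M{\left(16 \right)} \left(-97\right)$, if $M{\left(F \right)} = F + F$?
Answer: $-3187$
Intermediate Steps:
$M{\left(F \right)} = 2 F$
$-83 + M{\left(16 \right)} \left(-97\right) = -83 + 2 \cdot 16 \left(-97\right) = -83 + 32 \left(-97\right) = -83 - 3104 = -3187$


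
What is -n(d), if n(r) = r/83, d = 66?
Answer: -66/83 ≈ -0.79518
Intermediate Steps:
n(r) = r/83 (n(r) = r*(1/83) = r/83)
-n(d) = -66/83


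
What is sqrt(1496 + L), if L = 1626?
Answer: sqrt(3122) ≈ 55.875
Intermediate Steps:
sqrt(1496 + L) = sqrt(1496 + 1626) = sqrt(3122)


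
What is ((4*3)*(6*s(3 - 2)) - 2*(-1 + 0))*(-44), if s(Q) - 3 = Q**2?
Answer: -12760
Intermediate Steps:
s(Q) = 3 + Q**2
((4*3)*(6*s(3 - 2)) - 2*(-1 + 0))*(-44) = ((4*3)*(6*(3 + (3 - 2)**2)) - 2*(-1 + 0))*(-44) = (12*(6*(3 + 1**2)) - 2*(-1))*(-44) = (12*(6*(3 + 1)) + 2)*(-44) = (12*(6*4) + 2)*(-44) = (12*24 + 2)*(-44) = (288 + 2)*(-44) = 290*(-44) = -12760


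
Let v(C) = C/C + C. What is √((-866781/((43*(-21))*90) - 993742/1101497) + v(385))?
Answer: √4350459391136090670270/3315505970 ≈ 19.894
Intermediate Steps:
v(C) = 1 + C
√((-866781/((43*(-21))*90) - 993742/1101497) + v(385)) = √((-866781/((43*(-21))*90) - 993742/1101497) + (1 + 385)) = √((-866781/((-903*90)) - 993742*1/1101497) + 386) = √((-866781/(-81270) - 993742/1101497) + 386) = √((-866781*(-1/81270) - 993742/1101497) + 386) = √((32103/3010 - 993742/1101497) + 386) = √(32370194771/3315505970 + 386) = √(1312155499191/3315505970) = √4350459391136090670270/3315505970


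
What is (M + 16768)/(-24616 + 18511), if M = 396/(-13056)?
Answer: -18243551/6642240 ≈ -2.7466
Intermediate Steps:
M = -33/1088 (M = 396*(-1/13056) = -33/1088 ≈ -0.030331)
(M + 16768)/(-24616 + 18511) = (-33/1088 + 16768)/(-24616 + 18511) = (18243551/1088)/(-6105) = (18243551/1088)*(-1/6105) = -18243551/6642240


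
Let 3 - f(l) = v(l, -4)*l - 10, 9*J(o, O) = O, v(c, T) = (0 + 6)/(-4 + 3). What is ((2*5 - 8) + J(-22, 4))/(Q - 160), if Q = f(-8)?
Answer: -22/1755 ≈ -0.012536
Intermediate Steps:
v(c, T) = -6 (v(c, T) = 6/(-1) = 6*(-1) = -6)
J(o, O) = O/9
f(l) = 13 + 6*l (f(l) = 3 - (-6*l - 10) = 3 - (-10 - 6*l) = 3 + (10 + 6*l) = 13 + 6*l)
Q = -35 (Q = 13 + 6*(-8) = 13 - 48 = -35)
((2*5 - 8) + J(-22, 4))/(Q - 160) = ((2*5 - 8) + (⅑)*4)/(-35 - 160) = ((10 - 8) + 4/9)/(-195) = (2 + 4/9)*(-1/195) = (22/9)*(-1/195) = -22/1755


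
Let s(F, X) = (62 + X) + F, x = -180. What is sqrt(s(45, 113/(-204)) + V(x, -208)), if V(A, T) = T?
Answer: I*sqrt(1056567)/102 ≈ 10.077*I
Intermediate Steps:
s(F, X) = 62 + F + X
sqrt(s(45, 113/(-204)) + V(x, -208)) = sqrt((62 + 45 + 113/(-204)) - 208) = sqrt((62 + 45 + 113*(-1/204)) - 208) = sqrt((62 + 45 - 113/204) - 208) = sqrt(21715/204 - 208) = sqrt(-20717/204) = I*sqrt(1056567)/102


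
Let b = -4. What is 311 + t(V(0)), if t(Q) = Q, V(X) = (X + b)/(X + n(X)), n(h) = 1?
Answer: 307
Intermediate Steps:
V(X) = (-4 + X)/(1 + X) (V(X) = (X - 4)/(X + 1) = (-4 + X)/(1 + X))
311 + t(V(0)) = 311 + (-4 + 0)/(1 + 0) = 311 - 4/1 = 311 + 1*(-4) = 311 - 4 = 307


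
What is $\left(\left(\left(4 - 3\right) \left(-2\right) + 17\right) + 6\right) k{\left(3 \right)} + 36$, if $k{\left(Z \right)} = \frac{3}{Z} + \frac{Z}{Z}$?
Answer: $78$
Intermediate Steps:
$k{\left(Z \right)} = 1 + \frac{3}{Z}$ ($k{\left(Z \right)} = \frac{3}{Z} + 1 = 1 + \frac{3}{Z}$)
$\left(\left(\left(4 - 3\right) \left(-2\right) + 17\right) + 6\right) k{\left(3 \right)} + 36 = \left(\left(\left(4 - 3\right) \left(-2\right) + 17\right) + 6\right) \frac{3 + 3}{3} + 36 = \left(\left(1 \left(-2\right) + 17\right) + 6\right) \frac{1}{3} \cdot 6 + 36 = \left(\left(-2 + 17\right) + 6\right) 2 + 36 = \left(15 + 6\right) 2 + 36 = 21 \cdot 2 + 36 = 42 + 36 = 78$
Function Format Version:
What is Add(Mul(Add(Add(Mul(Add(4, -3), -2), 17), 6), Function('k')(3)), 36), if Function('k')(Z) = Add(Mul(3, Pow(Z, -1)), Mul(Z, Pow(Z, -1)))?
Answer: 78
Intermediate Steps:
Function('k')(Z) = Add(1, Mul(3, Pow(Z, -1))) (Function('k')(Z) = Add(Mul(3, Pow(Z, -1)), 1) = Add(1, Mul(3, Pow(Z, -1))))
Add(Mul(Add(Add(Mul(Add(4, -3), -2), 17), 6), Function('k')(3)), 36) = Add(Mul(Add(Add(Mul(Add(4, -3), -2), 17), 6), Mul(Pow(3, -1), Add(3, 3))), 36) = Add(Mul(Add(Add(Mul(1, -2), 17), 6), Mul(Rational(1, 3), 6)), 36) = Add(Mul(Add(Add(-2, 17), 6), 2), 36) = Add(Mul(Add(15, 6), 2), 36) = Add(Mul(21, 2), 36) = Add(42, 36) = 78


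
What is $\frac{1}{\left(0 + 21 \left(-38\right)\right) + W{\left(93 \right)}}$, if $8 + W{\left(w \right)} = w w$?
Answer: $\frac{1}{7843} \approx 0.0001275$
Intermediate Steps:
$W{\left(w \right)} = -8 + w^{2}$ ($W{\left(w \right)} = -8 + w w = -8 + w^{2}$)
$\frac{1}{\left(0 + 21 \left(-38\right)\right) + W{\left(93 \right)}} = \frac{1}{\left(0 + 21 \left(-38\right)\right) - \left(8 - 93^{2}\right)} = \frac{1}{\left(0 - 798\right) + \left(-8 + 8649\right)} = \frac{1}{-798 + 8641} = \frac{1}{7843}$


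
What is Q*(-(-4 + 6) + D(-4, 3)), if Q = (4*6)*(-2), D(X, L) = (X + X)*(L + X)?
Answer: -288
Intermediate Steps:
D(X, L) = 2*X*(L + X) (D(X, L) = (2*X)*(L + X) = 2*X*(L + X))
Q = -48 (Q = 24*(-2) = -48)
Q*(-(-4 + 6) + D(-4, 3)) = -48*(-(-4 + 6) + 2*(-4)*(3 - 4)) = -48*(-1*2 + 2*(-4)*(-1)) = -48*(-2 + 8) = -48*6 = -288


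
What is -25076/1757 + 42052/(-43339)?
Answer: -1160654128/76146623 ≈ -15.242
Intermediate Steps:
-25076/1757 + 42052/(-43339) = -25076*1/1757 + 42052*(-1/43339) = -25076/1757 - 42052/43339 = -1160654128/76146623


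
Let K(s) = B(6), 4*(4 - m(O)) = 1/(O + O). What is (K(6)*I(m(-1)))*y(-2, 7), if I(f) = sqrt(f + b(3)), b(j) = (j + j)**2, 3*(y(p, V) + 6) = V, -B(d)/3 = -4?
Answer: -11*sqrt(642) ≈ -278.71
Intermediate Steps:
B(d) = 12 (B(d) = -3*(-4) = 12)
y(p, V) = -6 + V/3
b(j) = 4*j**2 (b(j) = (2*j)**2 = 4*j**2)
m(O) = 4 - 1/(8*O) (m(O) = 4 - 1/(4*(O + O)) = 4 - 1/(2*O)/4 = 4 - 1/(8*O))
I(f) = sqrt(36 + f) (I(f) = sqrt(f + 4*3**2) = sqrt(f + 4*9) = sqrt(f + 36) = sqrt(36 + f))
K(s) = 12
(K(6)*I(m(-1)))*y(-2, 7) = (12*sqrt(36 + (4 - 1/8/(-1))))*(-6 + (1/3)*7) = (12*sqrt(36 + (4 - 1/8*(-1))))*(-6 + 7/3) = (12*sqrt(36 + (4 + 1/8)))*(-11/3) = (12*sqrt(36 + 33/8))*(-11/3) = (12*sqrt(321/8))*(-11/3) = (12*(sqrt(642)/4))*(-11/3) = (3*sqrt(642))*(-11/3) = -11*sqrt(642)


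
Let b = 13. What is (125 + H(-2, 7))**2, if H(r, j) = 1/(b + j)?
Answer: 6255001/400 ≈ 15638.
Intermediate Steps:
H(r, j) = 1/(13 + j)
(125 + H(-2, 7))**2 = (125 + 1/(13 + 7))**2 = (125 + 1/20)**2 = (2501/20)**2 = 6255001/400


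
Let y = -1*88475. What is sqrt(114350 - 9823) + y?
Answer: -88475 + sqrt(104527) ≈ -88152.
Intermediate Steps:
y = -88475
sqrt(114350 - 9823) + y = sqrt(114350 - 9823) - 88475 = sqrt(104527) - 88475 = -88475 + sqrt(104527)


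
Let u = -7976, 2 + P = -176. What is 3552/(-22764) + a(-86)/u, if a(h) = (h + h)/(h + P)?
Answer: -155900707/998611152 ≈ -0.15612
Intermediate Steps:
P = -178 (P = -2 - 176 = -178)
a(h) = 2*h/(-178 + h) (a(h) = (h + h)/(h - 178) = (2*h)/(-178 + h) = 2*h/(-178 + h))
3552/(-22764) + a(-86)/u = 3552/(-22764) + (2*(-86)/(-178 - 86))/(-7976) = 3552*(-1/22764) + (2*(-86)/(-264))*(-1/7976) = -296/1897 + (2*(-86)*(-1/264))*(-1/7976) = -296/1897 + (43/66)*(-1/7976) = -296/1897 - 43/526416 = -155900707/998611152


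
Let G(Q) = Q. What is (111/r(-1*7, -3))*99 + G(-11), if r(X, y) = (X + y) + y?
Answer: -11132/13 ≈ -856.31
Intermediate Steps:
r(X, y) = X + 2*y
(111/r(-1*7, -3))*99 + G(-11) = (111/(-1*7 + 2*(-3)))*99 - 11 = (111/(-7 - 6))*99 - 11 = (111/(-13))*99 - 11 = (111*(-1/13))*99 - 11 = -111/13*99 - 11 = -10989/13 - 11 = -11132/13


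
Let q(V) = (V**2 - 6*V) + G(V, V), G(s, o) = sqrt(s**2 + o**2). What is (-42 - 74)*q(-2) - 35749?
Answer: -37605 - 232*sqrt(2) ≈ -37933.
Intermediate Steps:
G(s, o) = sqrt(o**2 + s**2)
q(V) = V**2 - 6*V + sqrt(2)*sqrt(V**2) (q(V) = (V**2 - 6*V) + sqrt(V**2 + V**2) = (V**2 - 6*V) + sqrt(2*V**2) = (V**2 - 6*V) + sqrt(2)*sqrt(V**2) = V**2 - 6*V + sqrt(2)*sqrt(V**2))
(-42 - 74)*q(-2) - 35749 = (-42 - 74)*((-2)**2 - 6*(-2) + sqrt(2)*sqrt((-2)**2)) - 35749 = -116*(4 + 12 + sqrt(2)*sqrt(4)) - 35749 = -116*(4 + 12 + sqrt(2)*2) - 35749 = -116*(4 + 12 + 2*sqrt(2)) - 35749 = -116*(16 + 2*sqrt(2)) - 35749 = (-1856 - 232*sqrt(2)) - 35749 = -37605 - 232*sqrt(2)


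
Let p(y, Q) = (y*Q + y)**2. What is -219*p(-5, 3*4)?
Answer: -925275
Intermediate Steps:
p(y, Q) = (y + Q*y)**2 (p(y, Q) = (Q*y + y)**2 = (y + Q*y)**2)
-219*p(-5, 3*4) = -219*(-5)**2*(1 + 3*4)**2 = -5475*(1 + 12)**2 = -5475*13**2 = -5475*169 = -219*4225 = -925275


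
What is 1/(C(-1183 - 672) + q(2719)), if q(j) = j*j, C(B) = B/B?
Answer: 1/7392962 ≈ 1.3526e-7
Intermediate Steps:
C(B) = 1
q(j) = j²
1/(C(-1183 - 672) + q(2719)) = 1/(1 + 2719²) = 1/(1 + 7392961) = 1/7392962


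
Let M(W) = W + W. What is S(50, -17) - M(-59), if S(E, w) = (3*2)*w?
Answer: 16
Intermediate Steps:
S(E, w) = 6*w
M(W) = 2*W
S(50, -17) - M(-59) = 6*(-17) - 2*(-59) = -102 - 1*(-118) = -102 + 118 = 16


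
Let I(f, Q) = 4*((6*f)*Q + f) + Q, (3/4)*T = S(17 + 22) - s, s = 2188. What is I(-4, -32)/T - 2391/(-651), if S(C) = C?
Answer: 174371/66619 ≈ 2.6174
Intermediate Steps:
T = -8596/3 (T = 4*((17 + 22) - 1*2188)/3 = 4*(39 - 2188)/3 = (4/3)*(-2149) = -8596/3 ≈ -2865.3)
I(f, Q) = Q + 4*f + 24*Q*f (I(f, Q) = 4*(6*Q*f + f) + Q = 4*(f + 6*Q*f) + Q = (4*f + 24*Q*f) + Q = Q + 4*f + 24*Q*f)
I(-4, -32)/T - 2391/(-651) = (-32 + 4*(-4) + 24*(-32)*(-4))/(-8596/3) - 2391/(-651) = (-32 - 16 + 3072)*(-3/8596) - 2391*(-1/651) = 3024*(-3/8596) + 797/217 = -324/307 + 797/217 = 174371/66619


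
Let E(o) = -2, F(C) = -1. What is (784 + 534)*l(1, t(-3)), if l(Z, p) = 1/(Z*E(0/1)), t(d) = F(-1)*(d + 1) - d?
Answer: -659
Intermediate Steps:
t(d) = -1 - 2*d (t(d) = -(d + 1) - d = -(1 + d) - d = (-1 - d) - d = -1 - 2*d)
l(Z, p) = -1/(2*Z) (l(Z, p) = 1/(Z*(-2)) = 1/(-2*Z) = 1*(-1/(2*Z)) = -1/(2*Z))
(784 + 534)*l(1, t(-3)) = (784 + 534)*(-½/1) = 1318*(-½*1) = 1318*(-½) = -659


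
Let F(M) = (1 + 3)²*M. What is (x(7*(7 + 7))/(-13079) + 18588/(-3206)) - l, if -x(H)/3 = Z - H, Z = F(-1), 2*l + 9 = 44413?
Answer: -465601177126/20965637 ≈ -22208.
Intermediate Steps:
l = 22202 (l = -9/2 + (½)*44413 = -9/2 + 44413/2 = 22202)
F(M) = 16*M (F(M) = 4²*M = 16*M)
Z = -16 (Z = 16*(-1) = -16)
x(H) = 48 + 3*H (x(H) = -3*(-16 - H) = 48 + 3*H)
(x(7*(7 + 7))/(-13079) + 18588/(-3206)) - l = ((48 + 3*(7*(7 + 7)))/(-13079) + 18588/(-3206)) - 1*22202 = ((48 + 3*(7*14))*(-1/13079) + 18588*(-1/3206)) - 22202 = ((48 + 3*98)*(-1/13079) - 9294/1603) - 22202 = ((48 + 294)*(-1/13079) - 9294/1603) - 22202 = (342*(-1/13079) - 9294/1603) - 22202 = (-342/13079 - 9294/1603) - 22202 = -122104452/20965637 - 22202 = -465601177126/20965637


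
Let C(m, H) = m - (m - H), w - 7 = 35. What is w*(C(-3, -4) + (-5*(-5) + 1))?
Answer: 924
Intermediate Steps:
w = 42 (w = 7 + 35 = 42)
C(m, H) = H (C(m, H) = m + (H - m) = H)
w*(C(-3, -4) + (-5*(-5) + 1)) = 42*(-4 + (-5*(-5) + 1)) = 42*(-4 + (25 + 1)) = 42*(-4 + 26) = 42*22 = 924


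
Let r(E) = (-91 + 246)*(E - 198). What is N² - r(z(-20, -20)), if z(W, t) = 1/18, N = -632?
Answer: 7741897/18 ≈ 4.3011e+5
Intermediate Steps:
z(W, t) = 1/18
r(E) = -30690 + 155*E (r(E) = 155*(-198 + E) = -30690 + 155*E)
N² - r(z(-20, -20)) = (-632)² - (-30690 + 155*(1/18)) = 399424 - (-30690 + 155/18) = 399424 - 1*(-552265/18) = 399424 + 552265/18 = 7741897/18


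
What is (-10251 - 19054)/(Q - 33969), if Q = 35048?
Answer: -29305/1079 ≈ -27.159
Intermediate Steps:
(-10251 - 19054)/(Q - 33969) = (-10251 - 19054)/(35048 - 33969) = -29305/1079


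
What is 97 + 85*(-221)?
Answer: -18688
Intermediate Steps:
97 + 85*(-221) = 97 - 18785 = -18688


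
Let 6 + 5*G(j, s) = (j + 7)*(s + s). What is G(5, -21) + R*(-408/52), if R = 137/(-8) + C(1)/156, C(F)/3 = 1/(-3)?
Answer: 21913/676 ≈ 32.416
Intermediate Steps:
C(F) = -1 (C(F) = 3/(-3) = 3*(-⅓) = -1)
R = -5345/312 (R = 137/(-8) - 1/156 = 137*(-⅛) - 1*1/156 = -137/8 - 1/156 = -5345/312 ≈ -17.131)
G(j, s) = -6/5 + 2*s*(7 + j)/5 (G(j, s) = -6/5 + ((j + 7)*(s + s))/5 = -6/5 + ((7 + j)*(2*s))/5 = -6/5 + (2*s*(7 + j))/5 = -6/5 + 2*s*(7 + j)/5)
G(5, -21) + R*(-408/52) = (-6/5 + (14/5)*(-21) + (⅖)*5*(-21)) - (-90865)/(13*52) = (-6/5 - 294/5 - 42) - (-90865)/(13*52) = -102 - 5345/312*(-102/13) = -102 + 90865/676 = 21913/676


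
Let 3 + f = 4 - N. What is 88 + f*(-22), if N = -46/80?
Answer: 1067/20 ≈ 53.350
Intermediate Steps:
N = -23/40 (N = -46*1/80 = -23/40 ≈ -0.57500)
f = 63/40 (f = -3 + (4 - 1*(-23/40)) = -3 + (4 + 23/40) = -3 + 183/40 = 63/40 ≈ 1.5750)
88 + f*(-22) = 88 + (63/40)*(-22) = 88 - 693/20 = 1067/20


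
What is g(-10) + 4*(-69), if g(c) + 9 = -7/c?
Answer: -2843/10 ≈ -284.30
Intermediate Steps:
g(c) = -9 - 7/c
g(-10) + 4*(-69) = (-9 - 7/(-10)) + 4*(-69) = (-9 - 7*(-1/10)) - 276 = (-9 + 7/10) - 276 = -83/10 - 276 = -2843/10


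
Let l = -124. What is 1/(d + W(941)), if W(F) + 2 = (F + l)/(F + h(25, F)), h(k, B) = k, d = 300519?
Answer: 966/290300239 ≈ 3.3276e-6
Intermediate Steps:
W(F) = -2 + (-124 + F)/(25 + F) (W(F) = -2 + (F - 124)/(F + 25) = -2 + (-124 + F)/(25 + F))
1/(d + W(941)) = 1/(300519 + (-174 - 1*941)/(25 + 941)) = 1/(300519 + (-174 - 941)/966) = 1/(300519 + (1/966)*(-1115)) = 1/(300519 - 1115/966) = 1/(290300239/966) = 966/290300239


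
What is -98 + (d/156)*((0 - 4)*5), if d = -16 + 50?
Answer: -3992/39 ≈ -102.36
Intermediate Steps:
d = 34
-98 + (d/156)*((0 - 4)*5) = -98 + (34/156)*((0 - 4)*5) = -98 + (34*(1/156))*(-4*5) = -98 + (17/78)*(-20) = -98 - 170/39 = -3992/39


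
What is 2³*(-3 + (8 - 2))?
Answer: 24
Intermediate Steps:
2³*(-3 + (8 - 2)) = 8*(-3 + 6) = 8*3 = 24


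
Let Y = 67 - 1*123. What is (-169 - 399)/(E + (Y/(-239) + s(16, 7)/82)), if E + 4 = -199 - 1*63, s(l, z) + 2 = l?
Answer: 5565832/2602565 ≈ 2.1386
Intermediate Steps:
s(l, z) = -2 + l
Y = -56 (Y = 67 - 123 = -56)
E = -266 (E = -4 + (-199 - 1*63) = -4 + (-199 - 63) = -4 - 262 = -266)
(-169 - 399)/(E + (Y/(-239) + s(16, 7)/82)) = (-169 - 399)/(-266 + (-56/(-239) + (-2 + 16)/82)) = -568/(-266 + (-56*(-1/239) + 14*(1/82))) = -568/(-266 + (56/239 + 7/41)) = -568/(-266 + 3969/9799) = -568/(-2602565/9799) = -568*(-9799/2602565) = 5565832/2602565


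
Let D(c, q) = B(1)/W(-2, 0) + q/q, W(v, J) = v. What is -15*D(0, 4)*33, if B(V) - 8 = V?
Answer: 3465/2 ≈ 1732.5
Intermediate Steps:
B(V) = 8 + V
D(c, q) = -7/2 (D(c, q) = (8 + 1)/(-2) + q/q = 9*(-½) + 1 = -9/2 + 1 = -7/2)
-15*D(0, 4)*33 = -15*(-7/2)*33 = (105/2)*33 = 3465/2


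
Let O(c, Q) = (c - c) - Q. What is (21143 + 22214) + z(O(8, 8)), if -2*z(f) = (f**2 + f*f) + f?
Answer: 43297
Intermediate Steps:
O(c, Q) = -Q (O(c, Q) = 0 - Q = -Q)
z(f) = -f**2 - f/2 (z(f) = -((f**2 + f*f) + f)/2 = -((f**2 + f**2) + f)/2 = -(2*f**2 + f)/2 = -(f + 2*f**2)/2 = -f**2 - f/2)
(21143 + 22214) + z(O(8, 8)) = (21143 + 22214) - (-1*8)*(1/2 - 1*8) = 43357 - 1*(-8)*(1/2 - 8) = 43357 - 1*(-8)*(-15/2) = 43357 - 60 = 43297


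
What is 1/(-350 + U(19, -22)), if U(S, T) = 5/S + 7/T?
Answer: -418/146323 ≈ -0.0028567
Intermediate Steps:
1/(-350 + U(19, -22)) = 1/(-350 + (5/19 + 7/(-22))) = 1/(-350 + (5*(1/19) + 7*(-1/22))) = 1/(-350 + (5/19 - 7/22)) = 1/(-350 - 23/418) = 1/(-146323/418) = -418/146323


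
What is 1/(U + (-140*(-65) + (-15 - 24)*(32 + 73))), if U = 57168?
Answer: 1/62173 ≈ 1.6084e-5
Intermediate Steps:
1/(U + (-140*(-65) + (-15 - 24)*(32 + 73))) = 1/(57168 + (-140*(-65) + (-15 - 24)*(32 + 73))) = 1/(57168 + (9100 - 39*105)) = 1/(57168 + (9100 - 4095)) = 1/(57168 + 5005) = 1/62173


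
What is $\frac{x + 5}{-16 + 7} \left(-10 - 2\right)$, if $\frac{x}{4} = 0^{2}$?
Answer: $\frac{20}{3} \approx 6.6667$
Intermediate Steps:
$x = 0$ ($x = 4 \cdot 0^{2} = 4 \cdot 0 = 0$)
$\frac{x + 5}{-16 + 7} \left(-10 - 2\right) = \frac{0 + 5}{-16 + 7} \left(-10 - 2\right) = \frac{5}{-9} \left(-12\right) = 5 \left(- \frac{1}{9}\right) \left(-12\right) = \left(- \frac{5}{9}\right) \left(-12\right) = \frac{20}{3}$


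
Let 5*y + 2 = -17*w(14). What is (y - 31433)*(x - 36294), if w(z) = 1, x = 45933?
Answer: -1515096576/5 ≈ -3.0302e+8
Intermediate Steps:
y = -19/5 (y = -2/5 + (-17*1)/5 = -2/5 + (1/5)*(-17) = -2/5 - 17/5 = -19/5 ≈ -3.8000)
(y - 31433)*(x - 36294) = (-19/5 - 31433)*(45933 - 36294) = -157184/5*9639 = -1515096576/5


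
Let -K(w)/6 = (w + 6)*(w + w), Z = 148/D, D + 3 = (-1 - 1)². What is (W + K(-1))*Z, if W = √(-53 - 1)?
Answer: 8880 + 444*I*√6 ≈ 8880.0 + 1087.6*I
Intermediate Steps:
D = 1 (D = -3 + (-1 - 1)² = -3 + (-2)² = -3 + 4 = 1)
Z = 148 (Z = 148/1 = 148*1 = 148)
W = 3*I*√6 (W = √(-54) = 3*I*√6 ≈ 7.3485*I)
K(w) = -12*w*(6 + w) (K(w) = -6*(w + 6)*(w + w) = -6*(6 + w)*2*w = -12*w*(6 + w))
(W + K(-1))*Z = (3*I*√6 - 12*(-1)*(6 - 1))*148 = (3*I*√6 - 12*(-1)*5)*148 = (3*I*√6 + 60)*148 = (60 + 3*I*√6)*148 = 8880 + 444*I*√6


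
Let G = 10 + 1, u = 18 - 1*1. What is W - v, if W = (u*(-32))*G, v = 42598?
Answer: -48582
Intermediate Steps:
u = 17 (u = 18 - 1 = 17)
G = 11
W = -5984 (W = (17*(-32))*11 = -544*11 = -5984)
W - v = -5984 - 1*42598 = -5984 - 42598 = -48582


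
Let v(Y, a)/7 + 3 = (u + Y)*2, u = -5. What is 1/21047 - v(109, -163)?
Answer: -30202444/21047 ≈ -1435.0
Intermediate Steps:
v(Y, a) = -91 + 14*Y (v(Y, a) = -21 + 7*((-5 + Y)*2) = -21 + 7*(-10 + 2*Y) = -21 + (-70 + 14*Y) = -91 + 14*Y)
1/21047 - v(109, -163) = 1/21047 - (-91 + 14*109) = 1/21047 - (-91 + 1526) = 1/21047 - 1*1435 = 1/21047 - 1435 = -30202444/21047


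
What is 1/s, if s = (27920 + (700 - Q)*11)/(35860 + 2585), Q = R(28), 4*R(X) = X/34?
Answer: 1307130/1211003 ≈ 1.0794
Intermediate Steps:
R(X) = X/136 (R(X) = (X/34)/4 = X/136)
Q = 7/34 (Q = (1/136)*28 = 7/34 ≈ 0.20588)
s = 1211003/1307130 (s = (27920 + (700 - 1*7/34)*11)/(35860 + 2585) = (27920 + (700 - 7/34)*11)/38445 = (27920 + (23793/34)*11)*(1/38445) = (27920 + 261723/34)*(1/38445) = (1211003/34)*(1/38445) = 1211003/1307130 ≈ 0.92646)
1/s = 1/(1211003/1307130) = 1307130/1211003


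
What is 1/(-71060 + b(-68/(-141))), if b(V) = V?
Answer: -141/10019392 ≈ -1.4073e-5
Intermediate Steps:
1/(-71060 + b(-68/(-141))) = 1/(-71060 - 68/(-141)) = 1/(-71060 - 68*(-1/141)) = 1/(-71060 + 68/141) = 1/(-10019392/141) = -141/10019392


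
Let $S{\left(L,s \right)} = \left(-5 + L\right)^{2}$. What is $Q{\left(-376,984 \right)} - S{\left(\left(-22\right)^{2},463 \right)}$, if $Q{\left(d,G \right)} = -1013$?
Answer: $-230454$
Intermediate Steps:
$Q{\left(-376,984 \right)} - S{\left(\left(-22\right)^{2},463 \right)} = -1013 - \left(-5 + \left(-22\right)^{2}\right)^{2} = -1013 - \left(-5 + 484\right)^{2} = -1013 - 479^{2} = -1013 - 229441 = -230454$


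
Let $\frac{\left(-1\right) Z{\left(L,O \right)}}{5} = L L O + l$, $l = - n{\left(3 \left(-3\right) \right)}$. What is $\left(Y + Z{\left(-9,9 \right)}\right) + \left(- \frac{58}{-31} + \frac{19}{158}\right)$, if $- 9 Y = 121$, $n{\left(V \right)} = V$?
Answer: $- \frac{163167461}{44082} \approx -3701.5$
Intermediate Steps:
$Y = - \frac{121}{9}$ ($Y = \left(- \frac{1}{9}\right) 121 = - \frac{121}{9} \approx -13.444$)
$l = 9$ ($l = - 3 \left(-3\right) = \left(-1\right) \left(-9\right) = 9$)
$Z{\left(L,O \right)} = -45 - 5 O L^{2}$ ($Z{\left(L,O \right)} = - 5 \left(L L O + 9\right) = - 5 \left(L^{2} O + 9\right) = - 5 \left(O L^{2} + 9\right) = - 5 \left(9 + O L^{2}\right) = -45 - 5 O L^{2}$)
$\left(Y + Z{\left(-9,9 \right)}\right) + \left(- \frac{58}{-31} + \frac{19}{158}\right) = \left(- \frac{121}{9} - \left(45 + 45 \left(-9\right)^{2}\right)\right) + \left(- \frac{58}{-31} + \frac{19}{158}\right) = \left(- \frac{121}{9} - \left(45 + 45 \cdot 81\right)\right) + \left(\left(-58\right) \left(- \frac{1}{31}\right) + 19 \cdot \frac{1}{158}\right) = \left(- \frac{121}{9} - 3690\right) + \left(\frac{58}{31} + \frac{19}{158}\right) = \left(- \frac{121}{9} - 3690\right) + \frac{9753}{4898} = - \frac{33331}{9} + \frac{9753}{4898} = - \frac{163167461}{44082}$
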